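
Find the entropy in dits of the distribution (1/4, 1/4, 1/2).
0.4515 dits

Shannon entropy is H(X) = -Σ p(x) log p(x).

For P = (1/4, 1/4, 1/2):
H = -1/4 × log_10(1/4) -1/4 × log_10(1/4) -1/2 × log_10(1/2)
H = 0.4515 dits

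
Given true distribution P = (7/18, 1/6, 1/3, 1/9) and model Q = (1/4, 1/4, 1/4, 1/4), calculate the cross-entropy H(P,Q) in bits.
2.0000 bits

Cross-entropy: H(P,Q) = -Σ p(x) log q(x)

Alternatively: H(P,Q) = H(P) + D_KL(P||Q)
H(P) = 1.8413 bits
D_KL(P||Q) = 0.1587 bits

H(P,Q) = 1.8413 + 0.1587 = 2.0000 bits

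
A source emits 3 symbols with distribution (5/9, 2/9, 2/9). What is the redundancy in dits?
0.0450 dits

Redundancy measures how far a source is from maximum entropy:
R = H_max - H(X)

Maximum entropy for 3 symbols: H_max = log_10(3) = 0.4771 dits
Actual entropy: H(X) = 0.4321 dits
Redundancy: R = 0.4771 - 0.4321 = 0.0450 dits

This redundancy represents potential for compression: the source could be compressed by 0.0450 dits per symbol.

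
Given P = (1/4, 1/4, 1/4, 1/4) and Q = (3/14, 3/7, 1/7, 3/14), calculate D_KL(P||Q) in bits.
0.1186 bits

KL divergence: D_KL(P||Q) = Σ p(x) log(p(x)/q(x))

Computing term by term:
  x=0: 1/4 × log_2[(1/4)/(3/14)] = 1/4 × 0.2224 = 0.0556
  x=1: 1/4 × log_2[(1/4)/(3/7)] = 1/4 × -0.7776 = -0.1944
  x=2: 1/4 × log_2[(1/4)/(1/7)] = 1/4 × 0.8074 = 0.2018
  x=3: 1/4 × log_2[(1/4)/(3/14)] = 1/4 × 0.2224 = 0.0556

D_KL(P||Q) = 0.1186 bits

Note: KL divergence is always non-negative and equals 0 iff P = Q.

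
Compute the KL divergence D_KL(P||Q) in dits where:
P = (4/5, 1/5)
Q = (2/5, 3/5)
0.1454 dits

KL divergence: D_KL(P||Q) = Σ p(x) log(p(x)/q(x))

Computing term by term:
  x=0: 4/5 × log_10[(4/5)/(2/5)] = 4/5 × 0.3010 = 0.2408
  x=1: 1/5 × log_10[(1/5)/(3/5)] = 1/5 × -0.4771 = -0.0954

D_KL(P||Q) = 0.1454 dits

Note: KL divergence is always non-negative and equals 0 iff P = Q.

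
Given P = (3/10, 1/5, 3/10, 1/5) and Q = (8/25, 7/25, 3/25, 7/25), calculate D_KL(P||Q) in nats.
0.1209 nats

KL divergence: D_KL(P||Q) = Σ p(x) log(p(x)/q(x))

Computing term by term:
  x=0: 3/10 × log_e[(3/10)/(8/25)] = 3/10 × -0.0645 = -0.0194
  x=1: 1/5 × log_e[(1/5)/(7/25)] = 1/5 × -0.3365 = -0.0673
  x=2: 3/10 × log_e[(3/10)/(3/25)] = 3/10 × 0.9163 = 0.2749
  x=3: 1/5 × log_e[(1/5)/(7/25)] = 1/5 × -0.3365 = -0.0673

D_KL(P||Q) = 0.1209 nats

Note: KL divergence is always non-negative and equals 0 iff P = Q.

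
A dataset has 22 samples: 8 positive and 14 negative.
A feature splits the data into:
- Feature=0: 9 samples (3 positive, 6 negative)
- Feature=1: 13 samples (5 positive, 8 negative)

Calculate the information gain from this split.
0.0020 bits

Information Gain = H(Y) - H(Y|Feature)

Before split:
P(positive) = 8/22 = 0.3636
H(Y) = 0.9457 bits

After split:
Feature=0: H = 0.9183 bits (weight = 9/22)
Feature=1: H = 0.9612 bits (weight = 13/22)
H(Y|Feature) = (9/22)×0.9183 + (13/22)×0.9612 = 0.9437 bits

Information Gain = 0.9457 - 0.9437 = 0.0020 bits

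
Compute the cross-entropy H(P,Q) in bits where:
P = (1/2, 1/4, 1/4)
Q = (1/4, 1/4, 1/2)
1.7500 bits

Cross-entropy: H(P,Q) = -Σ p(x) log q(x)

Alternatively: H(P,Q) = H(P) + D_KL(P||Q)
H(P) = 1.5000 bits
D_KL(P||Q) = 0.2500 bits

H(P,Q) = 1.5000 + 0.2500 = 1.7500 bits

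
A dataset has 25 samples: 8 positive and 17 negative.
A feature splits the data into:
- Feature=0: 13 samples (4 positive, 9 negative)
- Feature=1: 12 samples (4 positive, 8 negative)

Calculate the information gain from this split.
0.0005 bits

Information Gain = H(Y) - H(Y|Feature)

Before split:
P(positive) = 8/25 = 0.3200
H(Y) = 0.9044 bits

After split:
Feature=0: H = 0.8905 bits (weight = 13/25)
Feature=1: H = 0.9183 bits (weight = 12/25)
H(Y|Feature) = (13/25)×0.8905 + (12/25)×0.9183 = 0.9038 bits

Information Gain = 0.9044 - 0.9038 = 0.0005 bits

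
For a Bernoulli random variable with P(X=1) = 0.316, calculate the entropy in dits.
0.2709 dits

The binary entropy function is:
H(p) = -p log(p) - (1-p) log(1-p)

H(0.316) = -0.316 × log_10(0.316) - 0.684 × log_10(0.684)
H(0.316) = 0.2709 dits

Note: Binary entropy is maximized at p=0.5 (H=1 bit) and minimized at p=0 or p=1 (H=0).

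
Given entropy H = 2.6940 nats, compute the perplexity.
14.7907

Perplexity is e^H (or exp(H) for natural log).

H = 2.6940 nats
Perplexity = e^2.6940 = 14.7907

Interpretation: The model's uncertainty is equivalent to choosing uniformly among 14.8 options.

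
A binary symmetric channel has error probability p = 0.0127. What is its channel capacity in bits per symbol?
0.9018 bits

For a binary symmetric channel (BSC) with error probability p:
Capacity C = 1 - H(p) bits per symbol

where H(p) = -p log₂(p) - (1-p) log₂(1-p) is the binary entropy function.

H(0.0127) = 0.0982 bits
C = 1 - 0.0982 = 0.9018 bits per symbol

This means we can reliably transmit up to 0.9018 bits of information per channel use.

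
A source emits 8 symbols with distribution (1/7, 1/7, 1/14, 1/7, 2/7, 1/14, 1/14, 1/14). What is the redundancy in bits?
0.1926 bits

Redundancy measures how far a source is from maximum entropy:
R = H_max - H(X)

Maximum entropy for 8 symbols: H_max = log_2(8) = 3.0000 bits
Actual entropy: H(X) = 2.8074 bits
Redundancy: R = 3.0000 - 2.8074 = 0.1926 bits

This redundancy represents potential for compression: the source could be compressed by 0.1926 bits per symbol.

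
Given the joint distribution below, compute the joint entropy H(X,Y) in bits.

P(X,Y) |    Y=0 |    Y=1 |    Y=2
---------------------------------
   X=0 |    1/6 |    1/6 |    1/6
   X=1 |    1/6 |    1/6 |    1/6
2.5850 bits

Joint entropy is H(X,Y) = -Σ_{x,y} p(x,y) log p(x,y).

Summing over all non-zero entries:
H(X,Y) = -[1/6·log_2(1/6) + 1/6·log_2(1/6) + 1/6·log_2(1/6) + 1/6·log_2(1/6) + 1/6·log_2(1/6) + 1/6·log_2(1/6)]
H(X,Y) = 2.5850 bits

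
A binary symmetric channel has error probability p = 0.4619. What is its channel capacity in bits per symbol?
0.0042 bits

For a binary symmetric channel (BSC) with error probability p:
Capacity C = 1 - H(p) bits per symbol

where H(p) = -p log₂(p) - (1-p) log₂(1-p) is the binary entropy function.

H(0.4619) = 0.9958 bits
C = 1 - 0.9958 = 0.0042 bits per symbol

This means we can reliably transmit up to 0.0042 bits of information per channel use.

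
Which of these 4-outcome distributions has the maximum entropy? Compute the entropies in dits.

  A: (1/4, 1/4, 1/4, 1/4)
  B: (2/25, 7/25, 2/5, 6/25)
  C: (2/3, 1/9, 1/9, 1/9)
A

For a discrete distribution over n outcomes, entropy is maximized by the uniform distribution.

Computing entropies:
H(A) = 0.6021 dits
H(B) = 0.5505 dits
H(C) = 0.4355 dits

The uniform distribution (where all probabilities equal 1/4) achieves the maximum entropy of log_10(4) = 0.6021 dits.

Distribution A has the highest entropy.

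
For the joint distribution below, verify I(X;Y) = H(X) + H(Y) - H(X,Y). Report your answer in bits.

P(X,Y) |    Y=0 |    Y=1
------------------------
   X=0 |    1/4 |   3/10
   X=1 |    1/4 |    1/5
I(X;Y) = 0.0073 bits

Mutual information has multiple equivalent forms:
- I(X;Y) = H(X) - H(X|Y)
- I(X;Y) = H(Y) - H(Y|X)
- I(X;Y) = H(X) + H(Y) - H(X,Y)

Computing all quantities:
H(X) = 0.9928, H(Y) = 1.0000, H(X,Y) = 1.9855
H(X|Y) = 0.9855, H(Y|X) = 0.9927

Verification:
H(X) - H(X|Y) = 0.9928 - 0.9855 = 0.0073
H(Y) - H(Y|X) = 1.0000 - 0.9927 = 0.0073
H(X) + H(Y) - H(X,Y) = 0.9928 + 1.0000 - 1.9855 = 0.0073

All forms give I(X;Y) = 0.0073 bits. ✓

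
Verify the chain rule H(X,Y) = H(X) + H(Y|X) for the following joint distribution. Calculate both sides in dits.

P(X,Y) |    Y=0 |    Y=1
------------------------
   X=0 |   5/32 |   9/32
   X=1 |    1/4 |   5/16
H(X,Y) = 0.5893, H(X) = 0.2976, H(Y|X) = 0.2917 (all in dits)

Chain rule: H(X,Y) = H(X) + H(Y|X)

Left side — joint entropy directly:
H(X,Y) = -Σ p(x,y) log p(x,y) = 0.5893 dits

Right side — compute H(Y|X) from the conditional distributions:
P(X) = (7/16, 9/16), so H(X) = 0.2976 dits
H(Y|X) = Σ_x P(X=x) · H(Y|X=x):
  P(Y|X=0) = (5/14, 9/14), H(Y|X=0) = 0.2831, weight P(X=0) = 7/16
  P(Y|X=1) = (4/9, 5/9), H(Y|X=1) = 0.2983, weight P(X=1) = 9/16
H(Y|X) = 0.2917 dits

H(X) + H(Y|X) = 0.2976 + 0.2917 = 0.5893 dits

Both sides equal 0.5893 dits. ✓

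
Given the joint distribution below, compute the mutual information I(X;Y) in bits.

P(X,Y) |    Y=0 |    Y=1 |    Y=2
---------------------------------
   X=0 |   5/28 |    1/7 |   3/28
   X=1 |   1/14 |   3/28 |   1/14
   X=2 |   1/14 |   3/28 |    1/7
0.0358 bits

Mutual information: I(X;Y) = H(X) + H(Y) - H(X,Y)

Marginals:
P(X) = (3/7, 1/4, 9/28), H(X) = 1.5502 bits
P(Y) = (9/28, 5/14, 9/28), H(Y) = 1.5831 bits

Joint entropy: H(X,Y) = 3.0976 bits

I(X;Y) = 1.5502 + 1.5831 - 3.0976 = 0.0358 bits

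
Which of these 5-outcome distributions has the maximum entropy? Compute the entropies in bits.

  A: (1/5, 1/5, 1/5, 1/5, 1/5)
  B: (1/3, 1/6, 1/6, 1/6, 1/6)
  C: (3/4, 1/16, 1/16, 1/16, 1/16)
A

For a discrete distribution over n outcomes, entropy is maximized by the uniform distribution.

Computing entropies:
H(A) = 2.3219 bits
H(B) = 2.2516 bits
H(C) = 1.3113 bits

The uniform distribution (where all probabilities equal 1/5) achieves the maximum entropy of log_2(5) = 2.3219 bits.

Distribution A has the highest entropy.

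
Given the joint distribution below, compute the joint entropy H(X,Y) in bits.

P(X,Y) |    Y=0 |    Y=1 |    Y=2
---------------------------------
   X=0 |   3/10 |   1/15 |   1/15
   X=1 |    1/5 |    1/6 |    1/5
2.4016 bits

Joint entropy is H(X,Y) = -Σ_{x,y} p(x,y) log p(x,y).

Summing over all non-zero entries:
H(X,Y) = -[3/10·log_2(3/10) + 1/15·log_2(1/15) + 1/15·log_2(1/15) + 1/5·log_2(1/5) + 1/6·log_2(1/6) + 1/5·log_2(1/5)]
H(X,Y) = 2.4016 bits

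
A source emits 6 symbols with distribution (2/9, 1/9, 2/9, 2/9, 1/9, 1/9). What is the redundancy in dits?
0.0246 dits

Redundancy measures how far a source is from maximum entropy:
R = H_max - H(X)

Maximum entropy for 6 symbols: H_max = log_10(6) = 0.7782 dits
Actual entropy: H(X) = 0.7536 dits
Redundancy: R = 0.7782 - 0.7536 = 0.0246 dits

This redundancy represents potential for compression: the source could be compressed by 0.0246 dits per symbol.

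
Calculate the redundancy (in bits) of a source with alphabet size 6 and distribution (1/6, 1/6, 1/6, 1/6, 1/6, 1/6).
0.0000 bits

Redundancy measures how far a source is from maximum entropy:
R = H_max - H(X)

Maximum entropy for 6 symbols: H_max = log_2(6) = 2.5850 bits
Actual entropy: H(X) = 2.5850 bits
Redundancy: R = 2.5850 - 2.5850 = 0.0000 bits

This redundancy represents potential for compression: the source could be compressed by 0.0000 bits per symbol.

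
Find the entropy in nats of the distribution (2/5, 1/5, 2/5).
1.0549 nats

Shannon entropy is H(X) = -Σ p(x) log p(x).

For P = (2/5, 1/5, 2/5):
H = -2/5 × log_e(2/5) -1/5 × log_e(1/5) -2/5 × log_e(2/5)
H = 1.0549 nats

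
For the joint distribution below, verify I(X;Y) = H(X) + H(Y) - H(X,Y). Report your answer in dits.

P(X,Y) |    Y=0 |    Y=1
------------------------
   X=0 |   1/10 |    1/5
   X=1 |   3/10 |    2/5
I(X;Y) = 0.0017 dits

Mutual information has multiple equivalent forms:
- I(X;Y) = H(X) - H(X|Y)
- I(X;Y) = H(Y) - H(Y|X)
- I(X;Y) = H(X) + H(Y) - H(X,Y)

Computing all quantities:
H(X) = 0.2653, H(Y) = 0.2923, H(X,Y) = 0.5558
H(X|Y) = 0.2635, H(Y|X) = 0.2905

Verification:
H(X) - H(X|Y) = 0.2653 - 0.2635 = 0.0017
H(Y) - H(Y|X) = 0.2923 - 0.2905 = 0.0017
H(X) + H(Y) - H(X,Y) = 0.2653 + 0.2923 - 0.5558 = 0.0017

All forms give I(X;Y) = 0.0017 dits. ✓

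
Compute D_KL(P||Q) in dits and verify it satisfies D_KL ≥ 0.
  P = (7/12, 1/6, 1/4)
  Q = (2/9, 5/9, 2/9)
0.1701 dits

KL divergence satisfies the Gibbs inequality: D_KL(P||Q) ≥ 0 for all distributions P, Q.

D_KL(P||Q) = Σ p(x) log(p(x)/q(x))
Term by term:
  x=0: 7/12 × log_10[(7/12)/(2/9)] = 0.2445
  x=1: 1/6 × log_10[(1/6)/(5/9)] = -0.0871
  x=2: 1/4 × log_10[(1/4)/(2/9)] = 0.0128
D_KL(P||Q) = 0.1701 dits

D_KL(P||Q) = 0.1701 ≥ 0 ✓

This non-negativity is a fundamental property: relative entropy cannot be negative because it measures how different Q is from P.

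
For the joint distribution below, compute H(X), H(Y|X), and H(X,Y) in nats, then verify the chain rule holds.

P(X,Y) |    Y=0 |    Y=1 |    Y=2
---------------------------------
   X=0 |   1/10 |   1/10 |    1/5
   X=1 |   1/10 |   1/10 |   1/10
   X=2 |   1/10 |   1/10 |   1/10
H(X,Y) = 2.1640, H(X) = 1.0889, H(Y|X) = 1.0751 (all in nats)

Chain rule: H(X,Y) = H(X) + H(Y|X)

Left side — joint entropy directly:
H(X,Y) = -Σ p(x,y) log p(x,y) = 2.1640 nats

Right side — compute H(Y|X) from the conditional distributions:
P(X) = (2/5, 3/10, 3/10), so H(X) = 1.0889 nats
H(Y|X) = Σ_x P(X=x) · H(Y|X=x):
  P(Y|X=0) = (1/4, 1/4, 1/2), H(Y|X=0) = 1.0397, weight P(X=0) = 2/5
  P(Y|X=1) = (1/3, 1/3, 1/3), H(Y|X=1) = 1.0986, weight P(X=1) = 3/10
  P(Y|X=2) = (1/3, 1/3, 1/3), H(Y|X=2) = 1.0986, weight P(X=2) = 3/10
H(Y|X) = 1.0751 nats

H(X) + H(Y|X) = 1.0889 + 1.0751 = 2.1640 nats

Both sides equal 2.1640 nats. ✓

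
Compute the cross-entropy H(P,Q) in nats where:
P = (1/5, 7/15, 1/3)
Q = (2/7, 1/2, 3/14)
1.0875 nats

Cross-entropy: H(P,Q) = -Σ p(x) log q(x)

Alternatively: H(P,Q) = H(P) + D_KL(P||Q)
H(P) = 1.0438 nats
D_KL(P||Q) = 0.0437 nats

H(P,Q) = 1.0438 + 0.0437 = 1.0875 nats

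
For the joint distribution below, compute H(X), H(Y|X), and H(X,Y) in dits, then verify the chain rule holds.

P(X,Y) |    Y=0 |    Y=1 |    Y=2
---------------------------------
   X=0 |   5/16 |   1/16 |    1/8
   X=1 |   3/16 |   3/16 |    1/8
H(X,Y) = 0.7315, H(X) = 0.3010, H(Y|X) = 0.4305 (all in dits)

Chain rule: H(X,Y) = H(X) + H(Y|X)

Left side — joint entropy directly:
H(X,Y) = -Σ p(x,y) log p(x,y) = 0.7315 dits

Right side — compute H(Y|X) from the conditional distributions:
P(X) = (1/2, 1/2), so H(X) = 0.3010 dits
H(Y|X) = Σ_x P(X=x) · H(Y|X=x):
  P(Y|X=0) = (5/8, 1/8, 1/4), H(Y|X=0) = 0.3910, weight P(X=0) = 1/2
  P(Y|X=1) = (3/8, 3/8, 1/4), H(Y|X=1) = 0.4700, weight P(X=1) = 1/2
H(Y|X) = 0.4305 dits

H(X) + H(Y|X) = 0.3010 + 0.4305 = 0.7315 dits

Both sides equal 0.7315 dits. ✓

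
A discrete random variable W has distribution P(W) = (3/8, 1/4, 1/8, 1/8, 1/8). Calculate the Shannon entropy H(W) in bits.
2.1556 bits

Shannon entropy is H(X) = -Σ p(x) log p(x).

For P = (3/8, 1/4, 1/8, 1/8, 1/8):
H = -3/8 × log_2(3/8) -1/4 × log_2(1/4) -1/8 × log_2(1/8) -1/8 × log_2(1/8) -1/8 × log_2(1/8)
H = 2.1556 bits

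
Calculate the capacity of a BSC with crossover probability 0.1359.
0.4266 bits

For a binary symmetric channel (BSC) with error probability p:
Capacity C = 1 - H(p) bits per symbol

where H(p) = -p log₂(p) - (1-p) log₂(1-p) is the binary entropy function.

H(0.1359) = 0.5734 bits
C = 1 - 0.5734 = 0.4266 bits per symbol

This means we can reliably transmit up to 0.4266 bits of information per channel use.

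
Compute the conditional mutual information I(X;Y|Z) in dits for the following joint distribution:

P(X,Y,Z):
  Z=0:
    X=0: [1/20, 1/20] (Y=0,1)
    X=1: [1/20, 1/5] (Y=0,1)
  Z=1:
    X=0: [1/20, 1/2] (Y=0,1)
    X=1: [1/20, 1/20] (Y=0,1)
0.0248 dits

Conditional mutual information: I(X;Y|Z) = H(X|Z) + H(Y|Z) - H(X,Y|Z)

H(Z) = 0.2812
H(X,Z) = 0.4933 → H(X|Z) = 0.2121
H(Y,Z) = 0.4933 → H(Y|Z) = 0.2121
H(X,Y,Z) = 0.6806 → H(X,Y|Z) = 0.3994

I(X;Y|Z) = 0.2121 + 0.2121 - 0.3994 = 0.0248 dits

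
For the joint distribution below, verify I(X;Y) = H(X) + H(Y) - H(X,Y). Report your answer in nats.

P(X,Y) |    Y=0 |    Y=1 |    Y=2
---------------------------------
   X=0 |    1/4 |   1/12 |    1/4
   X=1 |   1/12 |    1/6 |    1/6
I(X;Y) = 0.0522 nats

Mutual information has multiple equivalent forms:
- I(X;Y) = H(X) - H(X|Y)
- I(X;Y) = H(Y) - H(Y|X)
- I(X;Y) = H(X) + H(Y) - H(X,Y)

Computing all quantities:
H(X) = 0.6792, H(Y) = 1.0776, H(X,Y) = 1.7046
H(X|Y) = 0.6270, H(Y|X) = 1.0254

Verification:
H(X) - H(X|Y) = 0.6792 - 0.6270 = 0.0522
H(Y) - H(Y|X) = 1.0776 - 1.0254 = 0.0522
H(X) + H(Y) - H(X,Y) = 0.6792 + 1.0776 - 1.7046 = 0.0522

All forms give I(X;Y) = 0.0522 nats. ✓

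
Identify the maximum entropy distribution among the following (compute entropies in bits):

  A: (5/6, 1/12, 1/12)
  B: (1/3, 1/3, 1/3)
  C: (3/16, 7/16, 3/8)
B

For a discrete distribution over n outcomes, entropy is maximized by the uniform distribution.

Computing entropies:
H(A) = 0.8167 bits
H(B) = 1.5850 bits
H(C) = 1.5052 bits

The uniform distribution (where all probabilities equal 1/3) achieves the maximum entropy of log_2(3) = 1.5850 bits.

Distribution B has the highest entropy.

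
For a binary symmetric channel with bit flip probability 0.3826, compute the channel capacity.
0.0401 bits

For a binary symmetric channel (BSC) with error probability p:
Capacity C = 1 - H(p) bits per symbol

where H(p) = -p log₂(p) - (1-p) log₂(1-p) is the binary entropy function.

H(0.3826) = 0.9599 bits
C = 1 - 0.9599 = 0.0401 bits per symbol

This means we can reliably transmit up to 0.0401 bits of information per channel use.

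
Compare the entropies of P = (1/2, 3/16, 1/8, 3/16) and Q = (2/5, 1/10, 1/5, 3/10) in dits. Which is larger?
Q

Computing entropies in dits:
H(P) = 0.5360
H(Q) = 0.5558

Distribution Q has higher entropy.

Intuition: The distribution closer to uniform (more spread out) has higher entropy.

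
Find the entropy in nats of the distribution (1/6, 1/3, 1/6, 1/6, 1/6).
1.5607 nats

Shannon entropy is H(X) = -Σ p(x) log p(x).

For P = (1/6, 1/3, 1/6, 1/6, 1/6):
H = -1/6 × log_e(1/6) -1/3 × log_e(1/3) -1/6 × log_e(1/6) -1/6 × log_e(1/6) -1/6 × log_e(1/6)
H = 1.5607 nats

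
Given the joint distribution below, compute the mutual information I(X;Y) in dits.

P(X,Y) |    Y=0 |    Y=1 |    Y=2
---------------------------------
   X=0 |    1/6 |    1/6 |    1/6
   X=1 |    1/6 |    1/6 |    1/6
0.0000 dits

Mutual information: I(X;Y) = H(X) + H(Y) - H(X,Y)

Marginals:
P(X) = (1/2, 1/2), H(X) = 0.3010 dits
P(Y) = (1/3, 1/3, 1/3), H(Y) = 0.4771 dits

Joint entropy: H(X,Y) = 0.7782 dits

I(X;Y) = 0.3010 + 0.4771 - 0.7782 = 0.0000 dits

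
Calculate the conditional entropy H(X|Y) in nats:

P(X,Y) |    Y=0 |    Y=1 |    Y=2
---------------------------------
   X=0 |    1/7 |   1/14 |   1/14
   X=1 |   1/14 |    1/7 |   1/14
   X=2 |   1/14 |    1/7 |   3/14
1.0132 nats

Using the chain rule: H(X|Y) = H(X,Y) - H(Y)

First, compute H(X,Y) = 2.1066 nats

Marginal P(Y) = (2/7, 5/14, 5/14)
H(Y) = 1.0934 nats

H(X|Y) = H(X,Y) - H(Y) = 2.1066 - 1.0934 = 1.0132 nats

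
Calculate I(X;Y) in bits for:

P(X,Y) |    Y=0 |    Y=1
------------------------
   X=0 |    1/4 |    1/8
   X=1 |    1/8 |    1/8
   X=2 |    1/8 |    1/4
0.0613 bits

Mutual information: I(X;Y) = H(X) + H(Y) - H(X,Y)

Marginals:
P(X) = (3/8, 1/4, 3/8), H(X) = 1.5613 bits
P(Y) = (1/2, 1/2), H(Y) = 1.0000 bits

Joint entropy: H(X,Y) = 2.5000 bits

I(X;Y) = 1.5613 + 1.0000 - 2.5000 = 0.0613 bits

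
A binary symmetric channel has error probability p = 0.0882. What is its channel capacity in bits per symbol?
0.5696 bits

For a binary symmetric channel (BSC) with error probability p:
Capacity C = 1 - H(p) bits per symbol

where H(p) = -p log₂(p) - (1-p) log₂(1-p) is the binary entropy function.

H(0.0882) = 0.4304 bits
C = 1 - 0.4304 = 0.5696 bits per symbol

This means we can reliably transmit up to 0.5696 bits of information per channel use.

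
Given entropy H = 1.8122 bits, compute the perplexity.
3.5118

Perplexity is 2^H (or exp(H) for natural log).

H = 1.8122 bits
Perplexity = 2^1.8122 = 3.5118

Interpretation: The model's uncertainty is equivalent to choosing uniformly among 3.5 options.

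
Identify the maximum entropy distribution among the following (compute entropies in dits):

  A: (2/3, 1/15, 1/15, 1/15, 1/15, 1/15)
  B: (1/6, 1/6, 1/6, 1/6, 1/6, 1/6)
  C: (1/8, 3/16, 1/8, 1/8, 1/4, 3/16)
B

For a discrete distribution over n outcomes, entropy is maximized by the uniform distribution.

Computing entropies:
H(A) = 0.5094 dits
H(B) = 0.7782 dits
H(C) = 0.7618 dits

The uniform distribution (where all probabilities equal 1/6) achieves the maximum entropy of log_10(6) = 0.7782 dits.

Distribution B has the highest entropy.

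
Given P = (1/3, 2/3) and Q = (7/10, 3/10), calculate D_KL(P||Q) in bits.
0.4112 bits

KL divergence: D_KL(P||Q) = Σ p(x) log(p(x)/q(x))

Computing term by term:
  x=0: 1/3 × log_2[(1/3)/(7/10)] = 1/3 × -1.0704 = -0.3568
  x=1: 2/3 × log_2[(2/3)/(3/10)] = 2/3 × 1.1520 = 0.7680

D_KL(P||Q) = 0.4112 bits

Note: KL divergence is always non-negative and equals 0 iff P = Q.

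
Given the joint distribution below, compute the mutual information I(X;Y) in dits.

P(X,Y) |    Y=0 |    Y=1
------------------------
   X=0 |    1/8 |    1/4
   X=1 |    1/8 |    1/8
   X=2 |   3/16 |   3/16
0.0058 dits

Mutual information: I(X;Y) = H(X) + H(Y) - H(X,Y)

Marginals:
P(X) = (3/8, 1/4, 3/8), H(X) = 0.4700 dits
P(Y) = (7/16, 9/16), H(Y) = 0.2976 dits

Joint entropy: H(X,Y) = 0.7618 dits

I(X;Y) = 0.4700 + 0.2976 - 0.7618 = 0.0058 dits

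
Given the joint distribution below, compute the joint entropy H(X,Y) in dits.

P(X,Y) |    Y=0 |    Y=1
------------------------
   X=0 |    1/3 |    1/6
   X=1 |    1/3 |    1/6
0.5775 dits

Joint entropy is H(X,Y) = -Σ_{x,y} p(x,y) log p(x,y).

Summing over all non-zero entries:
H(X,Y) = -[1/3·log_10(1/3) + 1/6·log_10(1/6) + 1/3·log_10(1/3) + 1/6·log_10(1/6)]
H(X,Y) = 0.5775 dits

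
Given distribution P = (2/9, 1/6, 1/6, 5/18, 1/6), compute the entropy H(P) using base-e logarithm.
1.5859 nats

Shannon entropy is H(X) = -Σ p(x) log p(x).

For P = (2/9, 1/6, 1/6, 5/18, 1/6):
H = -2/9 × log_e(2/9) -1/6 × log_e(1/6) -1/6 × log_e(1/6) -5/18 × log_e(5/18) -1/6 × log_e(1/6)
H = 1.5859 nats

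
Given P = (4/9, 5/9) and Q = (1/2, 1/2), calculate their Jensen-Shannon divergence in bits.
0.0022 bits

Jensen-Shannon divergence is:
JSD(P||Q) = 0.5 × D_KL(P||M) + 0.5 × D_KL(Q||M)
where M = 0.5 × (P + Q) is the mixture distribution.

M = 0.5 × (4/9, 5/9) + 0.5 × (1/2, 1/2) = (17/36, 19/36)

D_KL(P||M) = 0.0022 bits
D_KL(Q||M) = 0.0022 bits

JSD(P||Q) = 0.5 × 0.0022 + 0.5 × 0.0022 = 0.0022 bits

Unlike KL divergence, JSD is symmetric and bounded: 0 ≤ JSD ≤ log(2).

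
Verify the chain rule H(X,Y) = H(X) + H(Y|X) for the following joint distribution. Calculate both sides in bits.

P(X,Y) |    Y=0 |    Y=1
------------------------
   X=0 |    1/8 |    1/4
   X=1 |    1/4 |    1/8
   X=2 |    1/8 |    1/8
H(X,Y) = 2.5000, H(X) = 1.5613, H(Y|X) = 0.9387 (all in bits)

Chain rule: H(X,Y) = H(X) + H(Y|X)

Left side — joint entropy directly:
H(X,Y) = -Σ p(x,y) log p(x,y) = 2.5000 bits

Right side — compute H(Y|X) from the conditional distributions:
P(X) = (3/8, 3/8, 1/4), so H(X) = 1.5613 bits
H(Y|X) = Σ_x P(X=x) · H(Y|X=x):
  P(Y|X=0) = (1/3, 2/3), H(Y|X=0) = 0.9183, weight P(X=0) = 3/8
  P(Y|X=1) = (2/3, 1/3), H(Y|X=1) = 0.9183, weight P(X=1) = 3/8
  P(Y|X=2) = (1/2, 1/2), H(Y|X=2) = 1.0000, weight P(X=2) = 1/4
H(Y|X) = 0.9387 bits

H(X) + H(Y|X) = 1.5613 + 0.9387 = 2.5000 bits

Both sides equal 2.5000 bits. ✓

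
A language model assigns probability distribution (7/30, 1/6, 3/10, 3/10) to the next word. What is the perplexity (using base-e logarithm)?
3.8984

Perplexity is e^H (or exp(H) for natural log).

First, H = -Σ p log p = 1.3606 nats
Perplexity = e^1.3606 = 3.8984

Interpretation: The model's uncertainty is equivalent to choosing uniformly among 3.9 options.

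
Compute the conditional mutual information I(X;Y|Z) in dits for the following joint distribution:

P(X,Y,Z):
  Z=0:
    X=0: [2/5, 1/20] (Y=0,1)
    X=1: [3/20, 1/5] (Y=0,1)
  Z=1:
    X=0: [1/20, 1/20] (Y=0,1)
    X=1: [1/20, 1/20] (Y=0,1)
0.0438 dits

Conditional mutual information: I(X;Y|Z) = H(X|Z) + H(Y|Z) - H(X,Y|Z)

H(Z) = 0.2173
H(X,Z) = 0.5156 → H(X|Z) = 0.2983
H(Y,Z) = 0.4933 → H(Y|Z) = 0.2760
H(X,Y,Z) = 0.7478 → H(X,Y|Z) = 0.5305

I(X;Y|Z) = 0.2983 + 0.2760 - 0.5305 = 0.0438 dits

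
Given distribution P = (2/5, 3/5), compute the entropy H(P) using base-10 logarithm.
0.2923 dits

Shannon entropy is H(X) = -Σ p(x) log p(x).

For P = (2/5, 3/5):
H = -2/5 × log_10(2/5) -3/5 × log_10(3/5)
H = 0.2923 dits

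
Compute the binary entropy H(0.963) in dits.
0.0687 dits

The binary entropy function is:
H(p) = -p log(p) - (1-p) log(1-p)

H(0.963) = -0.963 × log_10(0.963) - 0.037 × log_10(0.037)
H(0.963) = 0.0687 dits

Note: Binary entropy is maximized at p=0.5 (H=1 bit) and minimized at p=0 or p=1 (H=0).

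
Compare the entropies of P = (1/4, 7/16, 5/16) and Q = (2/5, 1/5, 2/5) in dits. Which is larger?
P

Computing entropies in dits:
H(P) = 0.4654
H(Q) = 0.4581

Distribution P has higher entropy.

Intuition: The distribution closer to uniform (more spread out) has higher entropy.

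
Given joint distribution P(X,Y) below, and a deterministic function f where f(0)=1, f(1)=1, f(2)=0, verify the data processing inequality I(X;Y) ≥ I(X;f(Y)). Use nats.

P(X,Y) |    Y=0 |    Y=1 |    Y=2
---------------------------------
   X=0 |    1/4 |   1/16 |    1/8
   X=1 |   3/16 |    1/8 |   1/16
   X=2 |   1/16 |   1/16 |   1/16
I(X;Y) = 0.0363, I(X;f(Y)) = 0.0123, inequality holds: 0.0363 ≥ 0.0123

Data Processing Inequality: For any Markov chain X → Y → Z, we have I(X;Y) ≥ I(X;Z).

Here Z = f(Y) is a deterministic function of Y, forming X → Y → Z.

Original I(X;Y) = 0.0363 nats

After applying f:
P(X,Z) where Z=f(Y):
- P(X,Z=0) = P(X,Y=2)
- P(X,Z=1) = P(X,Y=0) + P(X,Y=1)

I(X;Z) = I(X;f(Y)) = 0.0123 nats

Verification: 0.0363 ≥ 0.0123 ✓

Information cannot be created by processing; the function f can only lose information about X.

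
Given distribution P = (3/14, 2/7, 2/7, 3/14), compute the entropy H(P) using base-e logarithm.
1.3761 nats

Shannon entropy is H(X) = -Σ p(x) log p(x).

For P = (3/14, 2/7, 2/7, 3/14):
H = -3/14 × log_e(3/14) -2/7 × log_e(2/7) -2/7 × log_e(2/7) -3/14 × log_e(3/14)
H = 1.3761 nats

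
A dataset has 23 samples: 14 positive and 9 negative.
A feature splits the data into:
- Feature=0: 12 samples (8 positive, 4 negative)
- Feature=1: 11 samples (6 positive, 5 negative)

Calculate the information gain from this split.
0.0111 bits

Information Gain = H(Y) - H(Y|Feature)

Before split:
P(positive) = 14/23 = 0.6087
H(Y) = 0.9656 bits

After split:
Feature=0: H = 0.9183 bits (weight = 12/23)
Feature=1: H = 0.9940 bits (weight = 11/23)
H(Y|Feature) = (12/23)×0.9183 + (11/23)×0.9940 = 0.9545 bits

Information Gain = 0.9656 - 0.9545 = 0.0111 bits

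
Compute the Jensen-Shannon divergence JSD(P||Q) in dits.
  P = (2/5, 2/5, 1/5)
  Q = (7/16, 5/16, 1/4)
0.0020 dits

Jensen-Shannon divergence is:
JSD(P||Q) = 0.5 × D_KL(P||M) + 0.5 × D_KL(Q||M)
where M = 0.5 × (P + Q) is the mixture distribution.

M = 0.5 × (2/5, 2/5, 1/5) + 0.5 × (7/16, 5/16, 1/4) = (0.41875, 0.35625, 9/40)

D_KL(P||M) = 0.0019 dits
D_KL(Q||M) = 0.0020 dits

JSD(P||Q) = 0.5 × 0.0019 + 0.5 × 0.0020 = 0.0020 dits

Unlike KL divergence, JSD is symmetric and bounded: 0 ≤ JSD ≤ log(2).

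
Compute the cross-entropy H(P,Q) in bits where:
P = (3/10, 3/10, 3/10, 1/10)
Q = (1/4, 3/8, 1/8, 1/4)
2.1245 bits

Cross-entropy: H(P,Q) = -Σ p(x) log q(x)

Alternatively: H(P,Q) = H(P) + D_KL(P||Q)
H(P) = 1.8955 bits
D_KL(P||Q) = 0.2290 bits

H(P,Q) = 1.8955 + 0.2290 = 2.1245 bits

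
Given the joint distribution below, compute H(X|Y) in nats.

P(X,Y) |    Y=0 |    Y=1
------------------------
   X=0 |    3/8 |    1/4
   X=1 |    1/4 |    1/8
0.6593 nats

Using the chain rule: H(X|Y) = H(X,Y) - H(Y)

First, compute H(X,Y) = 1.3209 nats

Marginal P(Y) = (5/8, 3/8)
H(Y) = 0.6616 nats

H(X|Y) = H(X,Y) - H(Y) = 1.3209 - 0.6616 = 0.6593 nats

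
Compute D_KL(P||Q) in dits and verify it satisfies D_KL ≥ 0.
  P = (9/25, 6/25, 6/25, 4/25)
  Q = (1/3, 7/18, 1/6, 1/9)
0.0251 dits

KL divergence satisfies the Gibbs inequality: D_KL(P||Q) ≥ 0 for all distributions P, Q.

D_KL(P||Q) = Σ p(x) log(p(x)/q(x))
Term by term:
  x=0: 9/25 × log_10[(9/25)/(1/3)] = 0.0120
  x=1: 6/25 × log_10[(6/25)/(7/18)] = -0.0503
  x=2: 6/25 × log_10[(6/25)/(1/6)] = 0.0380
  x=3: 4/25 × log_10[(4/25)/(1/9)] = 0.0253
D_KL(P||Q) = 0.0251 dits

D_KL(P||Q) = 0.0251 ≥ 0 ✓

This non-negativity is a fundamental property: relative entropy cannot be negative because it measures how different Q is from P.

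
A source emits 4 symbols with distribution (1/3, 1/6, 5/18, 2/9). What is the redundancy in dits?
0.0136 dits

Redundancy measures how far a source is from maximum entropy:
R = H_max - H(X)

Maximum entropy for 4 symbols: H_max = log_10(4) = 0.6021 dits
Actual entropy: H(X) = 0.5884 dits
Redundancy: R = 0.6021 - 0.5884 = 0.0136 dits

This redundancy represents potential for compression: the source could be compressed by 0.0136 dits per symbol.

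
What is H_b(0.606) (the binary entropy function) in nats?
0.6705 nats

The binary entropy function is:
H(p) = -p log(p) - (1-p) log(1-p)

H(0.606) = -0.606 × log_e(0.606) - 0.394 × log_e(0.394)
H(0.606) = 0.6705 nats

Note: Binary entropy is maximized at p=0.5 (H=1 bit) and minimized at p=0 or p=1 (H=0).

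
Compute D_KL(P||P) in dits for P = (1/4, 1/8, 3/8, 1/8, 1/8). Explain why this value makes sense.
0.0000 dits

KL divergence satisfies the Gibbs inequality: D_KL(P||Q) ≥ 0 for all distributions P, Q.

D_KL(P||Q) = Σ p(x) log(p(x)/q(x))
Each term is p(x) × log_10(p(x)/p(x)) = p(x) × log_10(1) = 0, so the sum is 0.
D_KL(P||Q) = 0.0000 dits

When P = Q, the KL divergence is exactly 0, as there is no 'divergence' between identical distributions.

This non-negativity is a fundamental property: relative entropy cannot be negative because it measures how different Q is from P.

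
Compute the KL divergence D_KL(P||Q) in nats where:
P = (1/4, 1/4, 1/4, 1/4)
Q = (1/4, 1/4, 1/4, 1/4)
0.0000 nats

KL divergence: D_KL(P||Q) = Σ p(x) log(p(x)/q(x))

Computing term by term:
  x=0: 1/4 × log_e[(1/4)/(1/4)] = 1/4 × 0.0000 = 0.0000
  x=1: 1/4 × log_e[(1/4)/(1/4)] = 1/4 × 0.0000 = 0.0000
  x=2: 1/4 × log_e[(1/4)/(1/4)] = 1/4 × 0.0000 = 0.0000
  x=3: 1/4 × log_e[(1/4)/(1/4)] = 1/4 × 0.0000 = 0.0000

D_KL(P||Q) = 0.0000 nats

Note: KL divergence is always non-negative and equals 0 iff P = Q.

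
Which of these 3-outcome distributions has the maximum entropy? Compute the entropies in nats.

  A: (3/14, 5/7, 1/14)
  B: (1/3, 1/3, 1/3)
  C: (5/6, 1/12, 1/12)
B

For a discrete distribution over n outcomes, entropy is maximized by the uniform distribution.

Computing entropies:
H(A) = 0.7589 nats
H(B) = 1.0986 nats
H(C) = 0.5661 nats

The uniform distribution (where all probabilities equal 1/3) achieves the maximum entropy of log_e(3) = 1.0986 nats.

Distribution B has the highest entropy.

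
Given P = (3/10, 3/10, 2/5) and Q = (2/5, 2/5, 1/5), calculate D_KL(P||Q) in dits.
0.0454 dits

KL divergence: D_KL(P||Q) = Σ p(x) log(p(x)/q(x))

Computing term by term:
  x=0: 3/10 × log_10[(3/10)/(2/5)] = 3/10 × -0.1249 = -0.0375
  x=1: 3/10 × log_10[(3/10)/(2/5)] = 3/10 × -0.1249 = -0.0375
  x=2: 2/5 × log_10[(2/5)/(1/5)] = 2/5 × 0.3010 = 0.1204

D_KL(P||Q) = 0.0454 dits

Note: KL divergence is always non-negative and equals 0 iff P = Q.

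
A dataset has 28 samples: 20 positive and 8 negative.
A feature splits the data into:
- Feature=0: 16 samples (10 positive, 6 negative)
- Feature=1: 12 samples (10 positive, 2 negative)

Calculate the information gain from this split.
0.0391 bits

Information Gain = H(Y) - H(Y|Feature)

Before split:
P(positive) = 20/28 = 0.7143
H(Y) = 0.8631 bits

After split:
Feature=0: H = 0.9544 bits (weight = 16/28)
Feature=1: H = 0.6500 bits (weight = 12/28)
H(Y|Feature) = (16/28)×0.9544 + (12/28)×0.6500 = 0.8240 bits

Information Gain = 0.8631 - 0.8240 = 0.0391 bits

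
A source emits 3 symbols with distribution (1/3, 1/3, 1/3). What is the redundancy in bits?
0.0000 bits

Redundancy measures how far a source is from maximum entropy:
R = H_max - H(X)

Maximum entropy for 3 symbols: H_max = log_2(3) = 1.5850 bits
Actual entropy: H(X) = 1.5850 bits
Redundancy: R = 1.5850 - 1.5850 = 0.0000 bits

This redundancy represents potential for compression: the source could be compressed by 0.0000 bits per symbol.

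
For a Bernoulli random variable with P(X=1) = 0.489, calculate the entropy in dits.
0.3009 dits

The binary entropy function is:
H(p) = -p log(p) - (1-p) log(1-p)

H(0.489) = -0.489 × log_10(0.489) - 0.511 × log_10(0.511)
H(0.489) = 0.3009 dits

Note: Binary entropy is maximized at p=0.5 (H=1 bit) and minimized at p=0 or p=1 (H=0).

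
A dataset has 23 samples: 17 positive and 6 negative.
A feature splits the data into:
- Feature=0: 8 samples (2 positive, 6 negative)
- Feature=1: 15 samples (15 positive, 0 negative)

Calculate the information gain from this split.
0.5459 bits

Information Gain = H(Y) - H(Y|Feature)

Before split:
P(positive) = 17/23 = 0.7391
H(Y) = 0.8281 bits

After split:
Feature=0: H = 0.8113 bits (weight = 8/23)
Feature=1: H = 0.0000 bits (weight = 15/23)
H(Y|Feature) = (8/23)×0.8113 + (15/23)×0.0000 = 0.2822 bits

Information Gain = 0.8281 - 0.2822 = 0.5459 bits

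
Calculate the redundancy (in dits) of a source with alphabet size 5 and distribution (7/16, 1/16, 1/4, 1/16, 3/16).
0.1046 dits

Redundancy measures how far a source is from maximum entropy:
R = H_max - H(X)

Maximum entropy for 5 symbols: H_max = log_10(5) = 0.6990 dits
Actual entropy: H(X) = 0.5944 dits
Redundancy: R = 0.6990 - 0.5944 = 0.1046 dits

This redundancy represents potential for compression: the source could be compressed by 0.1046 dits per symbol.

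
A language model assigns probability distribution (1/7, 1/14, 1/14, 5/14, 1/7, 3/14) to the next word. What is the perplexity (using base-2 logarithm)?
5.1080

Perplexity is 2^H (or exp(H) for natural log).

First, H = -Σ p log p = 2.3527 bits
Perplexity = 2^2.3527 = 5.1080

Interpretation: The model's uncertainty is equivalent to choosing uniformly among 5.1 options.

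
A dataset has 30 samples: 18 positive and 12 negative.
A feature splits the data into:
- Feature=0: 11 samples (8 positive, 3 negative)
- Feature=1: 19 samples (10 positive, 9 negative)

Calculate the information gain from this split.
0.0289 bits

Information Gain = H(Y) - H(Y|Feature)

Before split:
P(positive) = 18/30 = 0.6000
H(Y) = 0.9710 bits

After split:
Feature=0: H = 0.8454 bits (weight = 11/30)
Feature=1: H = 0.9980 bits (weight = 19/30)
H(Y|Feature) = (11/30)×0.8454 + (19/30)×0.9980 = 0.9420 bits

Information Gain = 0.9710 - 0.9420 = 0.0289 bits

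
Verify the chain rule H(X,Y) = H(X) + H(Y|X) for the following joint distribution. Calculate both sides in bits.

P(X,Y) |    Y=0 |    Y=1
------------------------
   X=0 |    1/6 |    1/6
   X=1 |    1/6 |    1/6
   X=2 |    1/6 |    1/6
H(X,Y) = 2.5850, H(X) = 1.5850, H(Y|X) = 1.0000 (all in bits)

Chain rule: H(X,Y) = H(X) + H(Y|X)

Left side — joint entropy directly:
H(X,Y) = -Σ p(x,y) log p(x,y) = 2.5850 bits

Right side — compute H(Y|X) from the conditional distributions:
P(X) = (1/3, 1/3, 1/3), so H(X) = 1.5850 bits
H(Y|X) = Σ_x P(X=x) · H(Y|X=x):
  P(Y|X=0) = (1/2, 1/2), H(Y|X=0) = 1.0000, weight P(X=0) = 1/3
  P(Y|X=1) = (1/2, 1/2), H(Y|X=1) = 1.0000, weight P(X=1) = 1/3
  P(Y|X=2) = (1/2, 1/2), H(Y|X=2) = 1.0000, weight P(X=2) = 1/3
H(Y|X) = 1.0000 bits

H(X) + H(Y|X) = 1.5850 + 1.0000 = 2.5850 bits

Both sides equal 2.5850 bits. ✓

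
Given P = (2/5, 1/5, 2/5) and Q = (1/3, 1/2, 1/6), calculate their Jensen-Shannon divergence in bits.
0.0858 bits

Jensen-Shannon divergence is:
JSD(P||Q) = 0.5 × D_KL(P||M) + 0.5 × D_KL(Q||M)
where M = 0.5 × (P + Q) is the mixture distribution.

M = 0.5 × (2/5, 1/5, 2/5) + 0.5 × (1/3, 1/2, 1/6) = (11/30, 7/20, 0.283333)

D_KL(P||M) = 0.0877 bits
D_KL(Q||M) = 0.0839 bits

JSD(P||Q) = 0.5 × 0.0877 + 0.5 × 0.0839 = 0.0858 bits

Unlike KL divergence, JSD is symmetric and bounded: 0 ≤ JSD ≤ log(2).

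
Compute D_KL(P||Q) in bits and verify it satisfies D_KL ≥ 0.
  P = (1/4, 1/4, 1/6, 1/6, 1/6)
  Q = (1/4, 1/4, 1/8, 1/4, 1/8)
0.0409 bits

KL divergence satisfies the Gibbs inequality: D_KL(P||Q) ≥ 0 for all distributions P, Q.

D_KL(P||Q) = Σ p(x) log(p(x)/q(x))
Term by term:
  x=0: 1/4 × log_2[(1/4)/(1/4)] = 0.0000
  x=1: 1/4 × log_2[(1/4)/(1/4)] = 0.0000
  x=2: 1/6 × log_2[(1/6)/(1/8)] = 0.0692
  x=3: 1/6 × log_2[(1/6)/(1/4)] = -0.0975
  x=4: 1/6 × log_2[(1/6)/(1/8)] = 0.0692
D_KL(P||Q) = 0.0409 bits

D_KL(P||Q) = 0.0409 ≥ 0 ✓

This non-negativity is a fundamental property: relative entropy cannot be negative because it measures how different Q is from P.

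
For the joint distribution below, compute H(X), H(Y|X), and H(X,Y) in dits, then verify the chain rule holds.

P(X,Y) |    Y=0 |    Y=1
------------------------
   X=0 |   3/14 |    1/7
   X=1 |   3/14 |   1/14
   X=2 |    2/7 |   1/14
H(X,Y) = 0.7266, H(X) = 0.4748, H(Y|X) = 0.2518 (all in dits)

Chain rule: H(X,Y) = H(X) + H(Y|X)

Left side — joint entropy directly:
H(X,Y) = -Σ p(x,y) log p(x,y) = 0.7266 dits

Right side — compute H(Y|X) from the conditional distributions:
P(X) = (5/14, 2/7, 5/14), so H(X) = 0.4748 dits
H(Y|X) = Σ_x P(X=x) · H(Y|X=x):
  P(Y|X=0) = (3/5, 2/5), H(Y|X=0) = 0.2923, weight P(X=0) = 5/14
  P(Y|X=1) = (3/4, 1/4), H(Y|X=1) = 0.2442, weight P(X=1) = 2/7
  P(Y|X=2) = (4/5, 1/5), H(Y|X=2) = 0.2173, weight P(X=2) = 5/14
H(Y|X) = 0.2518 dits

H(X) + H(Y|X) = 0.4748 + 0.2518 = 0.7266 dits

Both sides equal 0.7266 dits. ✓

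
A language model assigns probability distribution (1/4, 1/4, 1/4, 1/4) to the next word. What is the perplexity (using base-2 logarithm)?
4.0000

Perplexity is 2^H (or exp(H) for natural log).

First, H = -Σ p log p = 2.0000 bits
Perplexity = 2^2.0000 = 4.0000

Interpretation: The model's uncertainty is equivalent to choosing uniformly among 4.0 options.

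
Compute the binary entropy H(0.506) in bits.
0.9999 bits

The binary entropy function is:
H(p) = -p log(p) - (1-p) log(1-p)

H(0.506) = -0.506 × log_2(0.506) - 0.494 × log_2(0.494)
H(0.506) = 0.9999 bits

Note: Binary entropy is maximized at p=0.5 (H=1 bit) and minimized at p=0 or p=1 (H=0).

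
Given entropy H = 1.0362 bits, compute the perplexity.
2.0508

Perplexity is 2^H (or exp(H) for natural log).

H = 1.0362 bits
Perplexity = 2^1.0362 = 2.0508

Interpretation: The model's uncertainty is equivalent to choosing uniformly among 2.1 options.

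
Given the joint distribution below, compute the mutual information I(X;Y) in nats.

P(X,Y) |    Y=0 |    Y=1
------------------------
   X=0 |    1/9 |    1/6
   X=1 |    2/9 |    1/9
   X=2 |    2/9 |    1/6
0.0223 nats

Mutual information: I(X;Y) = H(X) + H(Y) - H(X,Y)

Marginals:
P(X) = (5/18, 1/3, 7/18), H(X) = 1.0893 nats
P(Y) = (5/9, 4/9), H(Y) = 0.6870 nats

Joint entropy: H(X,Y) = 1.7540 nats

I(X;Y) = 1.0893 + 0.6870 - 1.7540 = 0.0223 nats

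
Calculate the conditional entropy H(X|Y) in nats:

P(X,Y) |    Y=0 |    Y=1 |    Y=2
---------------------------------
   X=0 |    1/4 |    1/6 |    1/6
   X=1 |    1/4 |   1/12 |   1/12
0.6648 nats

Using the chain rule: H(X|Y) = H(X,Y) - H(Y)

First, compute H(X,Y) = 1.7046 nats

Marginal P(Y) = (1/2, 1/4, 1/4)
H(Y) = 1.0397 nats

H(X|Y) = H(X,Y) - H(Y) = 1.7046 - 1.0397 = 0.6648 nats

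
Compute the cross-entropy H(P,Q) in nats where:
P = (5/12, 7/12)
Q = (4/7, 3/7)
0.7274 nats

Cross-entropy: H(P,Q) = -Σ p(x) log q(x)

Alternatively: H(P,Q) = H(P) + D_KL(P||Q)
H(P) = 0.6792 nats
D_KL(P||Q) = 0.0482 nats

H(P,Q) = 0.6792 + 0.0482 = 0.7274 nats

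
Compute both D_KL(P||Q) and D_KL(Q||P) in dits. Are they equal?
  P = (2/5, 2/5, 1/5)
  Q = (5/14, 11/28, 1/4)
D_KL(P||Q) = 0.0034, D_KL(Q||P) = 0.0036

KL divergence is not symmetric: D_KL(P||Q) ≠ D_KL(Q||P) in general.

D_KL(P||Q) = 0.0034 dits
D_KL(Q||P) = 0.0036 dits

No, they are not equal!

This asymmetry is why KL divergence is not a true distance metric.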